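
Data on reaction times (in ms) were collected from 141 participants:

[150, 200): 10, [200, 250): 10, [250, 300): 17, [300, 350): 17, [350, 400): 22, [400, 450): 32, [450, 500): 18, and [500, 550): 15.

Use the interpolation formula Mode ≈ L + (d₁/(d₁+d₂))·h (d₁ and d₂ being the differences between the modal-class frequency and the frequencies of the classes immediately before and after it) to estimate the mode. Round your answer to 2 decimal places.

420.83

Modal class: [400, 450) (highest frequency 32).
d₁ = 32 − 22 = 10, d₂ = 32 − 18 = 14
Mode ≈ 400 + (10/(10+14)) × 50 = 400 + 20.8333 = 420.8333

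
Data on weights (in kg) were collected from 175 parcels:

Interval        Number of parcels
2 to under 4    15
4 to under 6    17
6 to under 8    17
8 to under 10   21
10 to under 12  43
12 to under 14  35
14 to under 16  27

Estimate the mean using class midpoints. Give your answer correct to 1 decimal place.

10.1

Midpoints: 3, 5, 7, 9, 11, 13, 15
Σfm = 15×3 + 17×5 + 17×7 + 21×9 + 43×11 + 35×13 + 27×15 = 1771
n = Σf = 175
Mean = 1771 / 175 = 10.1200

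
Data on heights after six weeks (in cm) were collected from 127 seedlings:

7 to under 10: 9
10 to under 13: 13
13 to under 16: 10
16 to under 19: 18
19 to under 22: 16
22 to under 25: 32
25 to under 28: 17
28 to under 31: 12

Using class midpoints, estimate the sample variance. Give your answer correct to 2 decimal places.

Midpoints: 8.5, 11.5, 14.5, 17.5, 20.5, 23.5, 26.5, 29.5
n = 127, Σfm = 2570.5, mean = 20.2402
Σfm² = 56761.75
Σf(m − x̄)² = Σfm² − (Σfm)²/n = 56761.75 − 2570.5²/127 = 4734.4252
Sample variance = 4734.4252 / 126 = 37.5748

37.57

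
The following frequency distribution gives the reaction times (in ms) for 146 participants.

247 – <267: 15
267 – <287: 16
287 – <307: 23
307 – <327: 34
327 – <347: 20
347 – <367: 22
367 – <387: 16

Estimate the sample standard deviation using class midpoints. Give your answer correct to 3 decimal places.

Midpoints: 257, 277, 297, 317, 337, 357, 377
n = 146, Σfm = 46522, mean = 318.6438
Σfm² = 15013154
Σf(m − x̄)² = Σfm² − (Σfm)²/n = 15013154 − 46522²/146 = 189205.4795
Sample variance = 189205.4795 / 145 = 1304.8654
Standard deviation = √1304.8654 = 36.1229

36.123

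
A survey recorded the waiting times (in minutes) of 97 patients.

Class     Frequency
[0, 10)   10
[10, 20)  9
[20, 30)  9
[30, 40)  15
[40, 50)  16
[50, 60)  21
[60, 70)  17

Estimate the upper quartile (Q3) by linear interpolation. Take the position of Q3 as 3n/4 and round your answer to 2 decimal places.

Cumulative frequencies: 10, 19, 28, 43, 59, 80, 97
n = 97; position = 3n/4 = 72.75.
This falls in the class [50, 60): L = 50, F = 59, f = 21, h = 10.
Upper quartile ≈ 50 + ((72.75 − 59) / 21) × 10 = 56.5476

56.55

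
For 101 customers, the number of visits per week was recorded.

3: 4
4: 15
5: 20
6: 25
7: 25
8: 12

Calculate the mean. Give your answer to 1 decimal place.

Values: 3, 4, 5, 6, 7, 8
Σfx = 4×3 + 15×4 + 20×5 + 25×6 + 25×7 + 12×8 = 593
n = Σf = 101
Mean = 593 / 101 = 5.8713

5.9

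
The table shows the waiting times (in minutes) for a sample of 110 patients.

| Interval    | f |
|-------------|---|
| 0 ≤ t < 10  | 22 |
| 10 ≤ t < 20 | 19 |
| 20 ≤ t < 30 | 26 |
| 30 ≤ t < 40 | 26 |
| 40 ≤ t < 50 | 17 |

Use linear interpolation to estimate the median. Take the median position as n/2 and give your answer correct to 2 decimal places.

Cumulative frequencies: 22, 41, 67, 93, 110
n = 110; position = n/2 = 55.
This falls in the class 20 ≤ t < 30: L = 20, F = 41, f = 26, h = 10.
Median ≈ 20 + ((55 − 41) / 26) × 10 = 25.3846

25.38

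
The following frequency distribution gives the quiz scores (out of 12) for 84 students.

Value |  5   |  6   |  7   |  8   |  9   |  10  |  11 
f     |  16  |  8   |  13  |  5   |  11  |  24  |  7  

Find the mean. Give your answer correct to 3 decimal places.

8.036

Values: 5, 6, 7, 8, 9, 10, 11
Σfx = 16×5 + 8×6 + 13×7 + 5×8 + 11×9 + 24×10 + 7×11 = 675
n = Σf = 84
Mean = 675 / 84 = 8.0357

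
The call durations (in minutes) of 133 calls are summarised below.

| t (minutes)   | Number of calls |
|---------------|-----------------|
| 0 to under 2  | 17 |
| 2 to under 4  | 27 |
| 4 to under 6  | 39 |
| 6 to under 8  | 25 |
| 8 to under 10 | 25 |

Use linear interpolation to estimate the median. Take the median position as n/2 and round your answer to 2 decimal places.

Cumulative frequencies: 17, 44, 83, 108, 133
n = 133; position = n/2 = 66.5.
This falls in the class 4 to under 6: L = 4, F = 44, f = 39, h = 2.
Median ≈ 4 + ((66.5 − 44) / 39) × 2 = 5.1538

5.15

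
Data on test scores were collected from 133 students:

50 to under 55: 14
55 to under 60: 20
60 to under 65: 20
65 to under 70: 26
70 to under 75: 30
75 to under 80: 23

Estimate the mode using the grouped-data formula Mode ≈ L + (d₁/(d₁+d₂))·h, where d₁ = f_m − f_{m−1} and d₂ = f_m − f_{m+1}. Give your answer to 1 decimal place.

Modal class: 70 to under 75 (highest frequency 30).
d₁ = 30 − 26 = 4, d₂ = 30 − 23 = 7
Mode ≈ 70 + (4/(4+7)) × 5 = 70 + 1.8182 = 71.8182

71.8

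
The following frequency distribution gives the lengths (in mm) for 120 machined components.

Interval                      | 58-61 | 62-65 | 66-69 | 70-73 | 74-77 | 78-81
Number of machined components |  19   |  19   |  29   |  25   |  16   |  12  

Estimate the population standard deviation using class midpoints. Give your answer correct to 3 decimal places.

Midpoints: 59.5, 63.5, 67.5, 71.5, 75.5, 79.5
n = 120, Σfm = 8244, mean = 68.7000
Σfm² = 570862
Σf(m − x̄)² = Σfm² − (Σfm)²/n = 570862 − 8244²/120 = 4499.2000
Population variance = 4499.2000 / 120 = 37.4933
Standard deviation = √37.4933 = 6.1232

6.123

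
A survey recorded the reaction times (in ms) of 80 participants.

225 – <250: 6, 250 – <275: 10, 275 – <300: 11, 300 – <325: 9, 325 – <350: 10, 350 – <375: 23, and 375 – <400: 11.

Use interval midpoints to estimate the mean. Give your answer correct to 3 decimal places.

325.000

Midpoints: 237.5, 262.5, 287.5, 312.5, 337.5, 362.5, 387.5
Σfm = 6×237.5 + 10×262.5 + 11×287.5 + 9×312.5 + 10×337.5 + 23×362.5 + 11×387.5 = 26000
n = Σf = 80
Mean = 26000 / 80 = 325.0000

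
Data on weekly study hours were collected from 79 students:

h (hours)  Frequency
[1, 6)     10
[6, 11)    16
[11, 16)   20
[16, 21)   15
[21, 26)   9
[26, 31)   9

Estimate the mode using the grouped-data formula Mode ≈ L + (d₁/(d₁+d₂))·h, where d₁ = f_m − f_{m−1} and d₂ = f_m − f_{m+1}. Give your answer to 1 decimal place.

Modal class: [11, 16) (highest frequency 20).
d₁ = 20 − 16 = 4, d₂ = 20 − 15 = 5
Mode ≈ 11 + (4/(4+5)) × 5 = 11 + 2.2222 = 13.2222

13.2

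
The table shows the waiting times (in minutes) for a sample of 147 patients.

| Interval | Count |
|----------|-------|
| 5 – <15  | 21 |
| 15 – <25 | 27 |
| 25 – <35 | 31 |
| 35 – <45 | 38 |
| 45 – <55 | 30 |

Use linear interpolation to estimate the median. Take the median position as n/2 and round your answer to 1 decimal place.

33.2

Cumulative frequencies: 21, 48, 79, 117, 147
n = 147; position = n/2 = 73.5.
This falls in the class 25 – <35: L = 25, F = 48, f = 31, h = 10.
Median ≈ 25 + ((73.5 − 48) / 31) × 10 = 33.2258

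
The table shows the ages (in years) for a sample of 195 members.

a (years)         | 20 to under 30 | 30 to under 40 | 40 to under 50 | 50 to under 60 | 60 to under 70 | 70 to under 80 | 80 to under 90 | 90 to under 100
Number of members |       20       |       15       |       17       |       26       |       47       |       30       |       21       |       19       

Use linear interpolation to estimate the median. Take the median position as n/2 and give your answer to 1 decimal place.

64.1

Cumulative frequencies: 20, 35, 52, 78, 125, 155, 176, 195
n = 195; position = n/2 = 97.5.
This falls in the class 60 to under 70: L = 60, F = 78, f = 47, h = 10.
Median ≈ 60 + ((97.5 − 78) / 47) × 10 = 64.1489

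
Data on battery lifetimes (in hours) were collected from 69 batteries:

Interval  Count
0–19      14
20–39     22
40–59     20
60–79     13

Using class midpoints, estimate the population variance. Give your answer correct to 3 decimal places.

Midpoints: 9.5, 29.5, 49.5, 69.5
n = 69, Σfm = 2675.5, mean = 38.7754
Σfm² = 132207.25
Σf(m − x̄)² = Σfm² − (Σfm)²/n = 132207.25 − 2675.5²/69 = 28463.7681
Population variance = 28463.7681 / 69 = 412.5184

412.518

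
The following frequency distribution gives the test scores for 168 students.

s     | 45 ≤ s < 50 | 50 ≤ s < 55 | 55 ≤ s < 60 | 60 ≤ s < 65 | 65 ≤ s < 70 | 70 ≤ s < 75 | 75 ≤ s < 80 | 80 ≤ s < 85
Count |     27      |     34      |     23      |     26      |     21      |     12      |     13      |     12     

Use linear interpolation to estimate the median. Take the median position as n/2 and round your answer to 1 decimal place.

Cumulative frequencies: 27, 61, 84, 110, 131, 143, 156, 168
n = 168; position = n/2 = 84.
This falls in the class 55 ≤ s < 60: L = 55, F = 61, f = 23, h = 5.
Median ≈ 55 + ((84 − 61) / 23) × 5 = 60.0000

60.0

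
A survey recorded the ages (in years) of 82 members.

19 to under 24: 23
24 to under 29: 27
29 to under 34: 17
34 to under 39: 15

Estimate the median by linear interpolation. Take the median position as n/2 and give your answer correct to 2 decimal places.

27.33

Cumulative frequencies: 23, 50, 67, 82
n = 82; position = n/2 = 41.
This falls in the class 24 to under 29: L = 24, F = 23, f = 27, h = 5.
Median ≈ 24 + ((41 − 23) / 27) × 5 = 27.3333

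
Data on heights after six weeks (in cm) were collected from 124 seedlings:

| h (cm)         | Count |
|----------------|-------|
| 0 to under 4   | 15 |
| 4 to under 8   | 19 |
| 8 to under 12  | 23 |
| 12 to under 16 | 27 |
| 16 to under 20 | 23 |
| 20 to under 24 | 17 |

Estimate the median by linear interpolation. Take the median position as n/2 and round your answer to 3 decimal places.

12.741

Cumulative frequencies: 15, 34, 57, 84, 107, 124
n = 124; position = n/2 = 62.
This falls in the class 12 to under 16: L = 12, F = 57, f = 27, h = 4.
Median ≈ 12 + ((62 − 57) / 27) × 4 = 12.7407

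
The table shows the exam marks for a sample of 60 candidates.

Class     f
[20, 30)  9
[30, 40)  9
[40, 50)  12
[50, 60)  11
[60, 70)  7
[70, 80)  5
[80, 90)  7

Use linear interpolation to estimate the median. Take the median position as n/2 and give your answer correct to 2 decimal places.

Cumulative frequencies: 9, 18, 30, 41, 48, 53, 60
n = 60; position = n/2 = 30.
This falls in the class [40, 50): L = 40, F = 18, f = 12, h = 10.
Median ≈ 40 + ((30 − 18) / 12) × 10 = 50.0000

50.00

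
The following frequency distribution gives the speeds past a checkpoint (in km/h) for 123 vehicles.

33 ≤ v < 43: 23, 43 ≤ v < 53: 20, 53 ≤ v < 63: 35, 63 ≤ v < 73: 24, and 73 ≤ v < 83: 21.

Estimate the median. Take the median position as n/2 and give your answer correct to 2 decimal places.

Cumulative frequencies: 23, 43, 78, 102, 123
n = 123; position = n/2 = 61.5.
This falls in the class 53 ≤ v < 63: L = 53, F = 43, f = 35, h = 10.
Median ≈ 53 + ((61.5 − 43) / 35) × 10 = 58.2857

58.29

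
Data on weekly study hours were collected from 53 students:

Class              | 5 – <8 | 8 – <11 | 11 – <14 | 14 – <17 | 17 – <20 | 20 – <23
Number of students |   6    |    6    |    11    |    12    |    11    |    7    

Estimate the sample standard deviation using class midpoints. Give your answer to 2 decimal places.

4.62

Midpoints: 6.5, 9.5, 12.5, 15.5, 18.5, 21.5
n = 53, Σfm = 773.5, mean = 14.5943
Σfm² = 12397.25
Σf(m − x̄)² = Σfm² − (Σfm)²/n = 12397.25 − 773.5²/53 = 1108.5283
Sample variance = 1108.5283 / 52 = 21.3179
Standard deviation = √21.3179 = 4.6171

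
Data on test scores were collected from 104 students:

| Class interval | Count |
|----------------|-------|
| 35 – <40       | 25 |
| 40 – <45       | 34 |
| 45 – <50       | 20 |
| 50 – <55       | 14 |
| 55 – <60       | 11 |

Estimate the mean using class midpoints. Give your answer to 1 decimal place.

45.2

Midpoints: 37.5, 42.5, 47.5, 52.5, 57.5
Σfm = 25×37.5 + 34×42.5 + 20×47.5 + 14×52.5 + 11×57.5 = 4700
n = Σf = 104
Mean = 4700 / 104 = 45.1923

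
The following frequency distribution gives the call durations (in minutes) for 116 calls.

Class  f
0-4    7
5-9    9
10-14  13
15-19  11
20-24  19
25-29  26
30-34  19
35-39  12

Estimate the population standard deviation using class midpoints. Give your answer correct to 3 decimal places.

Midpoints: 2, 7, 12, 17, 22, 27, 32, 37
n = 116, Σfm = 2592, mean = 22.3448
Σfm² = 69554
Σf(m − x̄)² = Σfm² − (Σfm)²/n = 69554 − 2592²/116 = 11636.2069
Population variance = 11636.2069 / 116 = 100.3121
Standard deviation = √100.3121 = 10.0156

10.016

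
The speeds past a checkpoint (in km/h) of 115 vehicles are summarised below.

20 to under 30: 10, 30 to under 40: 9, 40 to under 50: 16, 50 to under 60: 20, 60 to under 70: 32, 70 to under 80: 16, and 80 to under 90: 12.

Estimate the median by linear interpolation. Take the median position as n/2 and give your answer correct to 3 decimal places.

Cumulative frequencies: 10, 19, 35, 55, 87, 103, 115
n = 115; position = n/2 = 57.5.
This falls in the class 60 to under 70: L = 60, F = 55, f = 32, h = 10.
Median ≈ 60 + ((57.5 − 55) / 32) × 10 = 60.7812

60.781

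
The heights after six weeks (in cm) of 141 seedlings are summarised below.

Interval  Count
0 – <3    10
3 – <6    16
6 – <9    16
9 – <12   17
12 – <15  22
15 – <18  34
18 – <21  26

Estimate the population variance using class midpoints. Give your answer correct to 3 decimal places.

Midpoints: 1.5, 4.5, 7.5, 10.5, 13.5, 16.5, 19.5
n = 141, Σfm = 1750.5, mean = 12.4149
Σfm² = 26273.25
Σf(m − x̄)² = Σfm² − (Σfm)²/n = 26273.25 − 1750.5²/141 = 4540.9787
Population variance = 4540.9787 / 141 = 32.2055

32.206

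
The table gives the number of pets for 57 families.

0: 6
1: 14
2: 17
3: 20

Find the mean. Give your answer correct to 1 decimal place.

Values: 0, 1, 2, 3
Σfx = 6×0 + 14×1 + 17×2 + 20×3 = 108
n = Σf = 57
Mean = 108 / 57 = 1.8947

1.9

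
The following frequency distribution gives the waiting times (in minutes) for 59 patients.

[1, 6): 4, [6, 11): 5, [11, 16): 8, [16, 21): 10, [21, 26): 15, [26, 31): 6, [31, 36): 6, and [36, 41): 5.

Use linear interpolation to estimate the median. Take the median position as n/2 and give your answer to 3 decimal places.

21.833

Cumulative frequencies: 4, 9, 17, 27, 42, 48, 54, 59
n = 59; position = n/2 = 29.5.
This falls in the class [21, 26): L = 21, F = 27, f = 15, h = 5.
Median ≈ 21 + ((29.5 − 27) / 15) × 5 = 21.8333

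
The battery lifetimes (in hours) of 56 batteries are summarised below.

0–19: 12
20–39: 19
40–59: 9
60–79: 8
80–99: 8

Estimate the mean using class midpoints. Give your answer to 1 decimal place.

42.7

Midpoints: 9.5, 29.5, 49.5, 69.5, 89.5
Σfm = 12×9.5 + 19×29.5 + 9×49.5 + 8×69.5 + 8×89.5 = 2392
n = Σf = 56
Mean = 2392 / 56 = 42.7143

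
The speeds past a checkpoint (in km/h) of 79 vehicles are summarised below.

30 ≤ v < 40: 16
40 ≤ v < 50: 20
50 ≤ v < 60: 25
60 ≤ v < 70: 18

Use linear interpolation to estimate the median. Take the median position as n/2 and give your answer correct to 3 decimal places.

51.400

Cumulative frequencies: 16, 36, 61, 79
n = 79; position = n/2 = 39.5.
This falls in the class 50 ≤ v < 60: L = 50, F = 36, f = 25, h = 10.
Median ≈ 50 + ((39.5 − 36) / 25) × 10 = 51.4000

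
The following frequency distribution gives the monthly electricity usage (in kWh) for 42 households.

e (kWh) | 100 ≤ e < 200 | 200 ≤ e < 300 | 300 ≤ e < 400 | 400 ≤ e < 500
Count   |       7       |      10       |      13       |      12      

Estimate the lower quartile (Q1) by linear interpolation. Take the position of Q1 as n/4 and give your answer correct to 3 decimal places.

235.000

Cumulative frequencies: 7, 17, 30, 42
n = 42; position = n/4 = 10.5.
This falls in the class 200 ≤ e < 300: L = 200, F = 7, f = 10, h = 100.
Lower quartile ≈ 200 + ((10.5 − 7) / 10) × 100 = 235.0000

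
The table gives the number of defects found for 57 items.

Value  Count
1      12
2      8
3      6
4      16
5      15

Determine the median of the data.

4

Cumulative frequencies: 12, 20, 26, 42, 57
n = 57, so the median is the value in position (n+1)/2 = 29.
Position 29 falls at value 4.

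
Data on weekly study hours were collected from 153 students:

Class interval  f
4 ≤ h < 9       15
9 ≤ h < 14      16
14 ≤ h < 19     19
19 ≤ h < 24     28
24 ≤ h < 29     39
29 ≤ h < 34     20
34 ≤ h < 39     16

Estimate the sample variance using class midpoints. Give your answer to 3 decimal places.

78.079

Midpoints: 6.5, 11.5, 16.5, 21.5, 26.5, 31.5, 36.5
n = 153, Σfm = 3444.5, mean = 22.5131
Σfm² = 89414.25
Σf(m − x̄)² = Σfm² − (Σfm)²/n = 89414.25 − 3444.5²/153 = 11867.9739
Sample variance = 11867.9739 / 152 = 78.0788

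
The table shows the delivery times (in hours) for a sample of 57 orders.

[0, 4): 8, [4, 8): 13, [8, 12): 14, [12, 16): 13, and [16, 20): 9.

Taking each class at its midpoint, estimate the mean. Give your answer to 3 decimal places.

10.140

Midpoints: 2, 6, 10, 14, 18
Σfm = 8×2 + 13×6 + 14×10 + 13×14 + 9×18 = 578
n = Σf = 57
Mean = 578 / 57 = 10.1404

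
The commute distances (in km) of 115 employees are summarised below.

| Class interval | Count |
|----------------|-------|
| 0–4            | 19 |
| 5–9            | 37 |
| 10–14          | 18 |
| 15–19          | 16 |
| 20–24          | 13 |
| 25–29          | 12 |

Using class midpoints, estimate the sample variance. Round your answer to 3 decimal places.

63.360

Midpoints: 2, 7, 12, 17, 22, 27
n = 115, Σfm = 1395, mean = 12.1304
Σfm² = 24145
Σf(m − x̄)² = Σfm² − (Σfm)²/n = 24145 − 1395²/115 = 7223.0435
Sample variance = 7223.0435 / 114 = 63.3600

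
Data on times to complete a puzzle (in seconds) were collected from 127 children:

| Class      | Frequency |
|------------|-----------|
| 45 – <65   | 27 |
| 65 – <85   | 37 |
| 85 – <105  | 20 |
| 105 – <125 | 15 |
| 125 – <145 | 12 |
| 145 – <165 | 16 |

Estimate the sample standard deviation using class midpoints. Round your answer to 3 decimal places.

Midpoints: 55, 75, 95, 115, 135, 155
n = 127, Σfm = 11985, mean = 94.3701
Σfm² = 1271775
Σf(m − x̄)² = Σfm² − (Σfm)²/n = 1271775 − 11985²/127 = 140749.6063
Sample variance = 140749.6063 / 126 = 1117.0604
Standard deviation = √1117.0604 = 33.4225

33.422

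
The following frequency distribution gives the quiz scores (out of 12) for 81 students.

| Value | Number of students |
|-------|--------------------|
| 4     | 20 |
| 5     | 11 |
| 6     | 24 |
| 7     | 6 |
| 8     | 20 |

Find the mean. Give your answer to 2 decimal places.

Values: 4, 5, 6, 7, 8
Σfx = 20×4 + 11×5 + 24×6 + 6×7 + 20×8 = 481
n = Σf = 81
Mean = 481 / 81 = 5.9383

5.94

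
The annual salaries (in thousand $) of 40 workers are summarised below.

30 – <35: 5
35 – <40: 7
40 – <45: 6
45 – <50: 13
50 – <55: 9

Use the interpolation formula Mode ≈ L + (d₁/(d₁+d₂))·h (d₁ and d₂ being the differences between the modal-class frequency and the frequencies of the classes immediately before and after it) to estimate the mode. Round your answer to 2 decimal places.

Modal class: 45 – <50 (highest frequency 13).
d₁ = 13 − 6 = 7, d₂ = 13 − 9 = 4
Mode ≈ 45 + (7/(7+4)) × 5 = 45 + 3.1818 = 48.1818

48.18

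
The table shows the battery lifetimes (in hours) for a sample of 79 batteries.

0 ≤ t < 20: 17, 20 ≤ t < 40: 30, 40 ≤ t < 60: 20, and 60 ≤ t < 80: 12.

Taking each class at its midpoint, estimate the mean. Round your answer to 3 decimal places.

Midpoints: 10, 30, 50, 70
Σfm = 17×10 + 30×30 + 20×50 + 12×70 = 2910
n = Σf = 79
Mean = 2910 / 79 = 36.8354

36.835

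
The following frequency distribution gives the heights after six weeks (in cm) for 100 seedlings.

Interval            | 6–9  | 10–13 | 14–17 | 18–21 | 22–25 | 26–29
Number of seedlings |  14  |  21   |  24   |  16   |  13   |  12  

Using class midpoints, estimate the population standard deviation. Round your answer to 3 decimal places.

Midpoints: 7.5, 11.5, 15.5, 19.5, 23.5, 27.5
n = 100, Σfm = 1666, mean = 16.6600
Σfm² = 31669
Σf(m − x̄)² = Σfm² − (Σfm)²/n = 31669 − 1666²/100 = 3913.4400
Population variance = 3913.4400 / 100 = 39.1344
Standard deviation = √39.1344 = 6.2557

6.256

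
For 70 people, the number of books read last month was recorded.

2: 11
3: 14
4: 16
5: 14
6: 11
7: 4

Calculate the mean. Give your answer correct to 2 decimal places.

Values: 2, 3, 4, 5, 6, 7
Σfx = 11×2 + 14×3 + 16×4 + 14×5 + 11×6 + 4×7 = 292
n = Σf = 70
Mean = 292 / 70 = 4.1714

4.17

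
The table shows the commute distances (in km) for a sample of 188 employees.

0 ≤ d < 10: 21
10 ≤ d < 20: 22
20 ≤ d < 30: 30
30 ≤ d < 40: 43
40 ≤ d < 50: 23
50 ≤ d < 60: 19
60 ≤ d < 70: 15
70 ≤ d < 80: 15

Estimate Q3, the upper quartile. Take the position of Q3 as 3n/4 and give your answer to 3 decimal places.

Cumulative frequencies: 21, 43, 73, 116, 139, 158, 173, 188
n = 188; position = 3n/4 = 141.
This falls in the class 50 ≤ d < 60: L = 50, F = 139, f = 19, h = 10.
Upper quartile ≈ 50 + ((141 − 139) / 19) × 10 = 51.0526

51.053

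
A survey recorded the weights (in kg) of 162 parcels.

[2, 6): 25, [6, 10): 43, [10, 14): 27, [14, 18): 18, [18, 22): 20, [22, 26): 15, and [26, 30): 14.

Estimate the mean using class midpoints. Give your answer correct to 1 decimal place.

Midpoints: 4, 8, 12, 16, 20, 24, 28
Σfm = 25×4 + 43×8 + 27×12 + 18×16 + 20×20 + 15×24 + 14×28 = 2208
n = Σf = 162
Mean = 2208 / 162 = 13.6296

13.6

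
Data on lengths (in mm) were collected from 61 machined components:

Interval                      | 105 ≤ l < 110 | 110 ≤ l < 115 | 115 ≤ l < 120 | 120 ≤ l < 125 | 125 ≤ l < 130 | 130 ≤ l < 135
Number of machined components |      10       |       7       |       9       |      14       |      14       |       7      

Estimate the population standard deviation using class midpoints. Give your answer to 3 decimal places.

Midpoints: 107.5, 112.5, 117.5, 122.5, 127.5, 132.5
n = 61, Σfm = 7347.5, mean = 120.4508
Σfm² = 888981.25
Σf(m − x̄)² = Σfm² − (Σfm)²/n = 888981.25 − 7347.5²/61 = 3968.8525
Population variance = 3968.8525 / 61 = 65.0632
Standard deviation = √65.0632 = 8.0662

8.066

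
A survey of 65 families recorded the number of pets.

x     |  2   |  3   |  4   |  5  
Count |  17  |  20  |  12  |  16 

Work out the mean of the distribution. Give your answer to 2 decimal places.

3.42

Values: 2, 3, 4, 5
Σfx = 17×2 + 20×3 + 12×4 + 16×5 = 222
n = Σf = 65
Mean = 222 / 65 = 3.4154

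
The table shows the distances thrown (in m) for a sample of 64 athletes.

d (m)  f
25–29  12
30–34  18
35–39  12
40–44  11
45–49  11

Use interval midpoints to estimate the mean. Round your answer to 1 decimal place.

36.3

Midpoints: 27, 32, 37, 42, 47
Σfm = 12×27 + 18×32 + 12×37 + 11×42 + 11×47 = 2323
n = Σf = 64
Mean = 2323 / 64 = 36.2969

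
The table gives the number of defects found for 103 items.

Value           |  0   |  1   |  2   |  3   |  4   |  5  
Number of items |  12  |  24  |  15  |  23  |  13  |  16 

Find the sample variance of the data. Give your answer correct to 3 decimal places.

Values: 0, 1, 2, 3, 4, 5
n = 103, Σfx = 255, mean = 2.4757
Σfx² = 899
Σf(x − x̄)² = Σfx² − (Σfx)²/n = 899 − 255²/103 = 267.6893
Sample variance = 267.6893 / 102 = 2.6244

2.624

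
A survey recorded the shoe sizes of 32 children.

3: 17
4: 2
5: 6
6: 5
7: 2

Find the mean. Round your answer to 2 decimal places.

Values: 3, 4, 5, 6, 7
Σfx = 17×3 + 2×4 + 6×5 + 5×6 + 2×7 = 133
n = Σf = 32
Mean = 133 / 32 = 4.1562

4.16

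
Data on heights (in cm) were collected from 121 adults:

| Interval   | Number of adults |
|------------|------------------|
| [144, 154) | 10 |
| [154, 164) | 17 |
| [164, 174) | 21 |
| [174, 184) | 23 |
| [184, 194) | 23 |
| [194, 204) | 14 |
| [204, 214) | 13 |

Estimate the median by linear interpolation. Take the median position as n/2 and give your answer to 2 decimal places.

179.43

Cumulative frequencies: 10, 27, 48, 71, 94, 108, 121
n = 121; position = n/2 = 60.5.
This falls in the class [174, 184): L = 174, F = 48, f = 23, h = 10.
Median ≈ 174 + ((60.5 − 48) / 23) × 10 = 179.4348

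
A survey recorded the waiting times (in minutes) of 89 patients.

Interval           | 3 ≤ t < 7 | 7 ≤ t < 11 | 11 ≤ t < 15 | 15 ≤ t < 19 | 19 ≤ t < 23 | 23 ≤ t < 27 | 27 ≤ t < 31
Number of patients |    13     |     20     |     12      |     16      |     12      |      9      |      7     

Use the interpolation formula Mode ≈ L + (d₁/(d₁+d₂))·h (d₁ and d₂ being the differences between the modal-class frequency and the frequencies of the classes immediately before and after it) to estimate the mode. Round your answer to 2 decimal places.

8.87

Modal class: 7 ≤ t < 11 (highest frequency 20).
d₁ = 20 − 13 = 7, d₂ = 20 − 12 = 8
Mode ≈ 7 + (7/(7+8)) × 4 = 7 + 1.8667 = 8.8667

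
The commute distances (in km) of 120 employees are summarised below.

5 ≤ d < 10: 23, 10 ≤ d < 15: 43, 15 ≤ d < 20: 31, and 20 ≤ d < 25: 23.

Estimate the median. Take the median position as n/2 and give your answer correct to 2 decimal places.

Cumulative frequencies: 23, 66, 97, 120
n = 120; position = n/2 = 60.
This falls in the class 10 ≤ d < 15: L = 10, F = 23, f = 43, h = 5.
Median ≈ 10 + ((60 − 23) / 43) × 5 = 14.3023

14.30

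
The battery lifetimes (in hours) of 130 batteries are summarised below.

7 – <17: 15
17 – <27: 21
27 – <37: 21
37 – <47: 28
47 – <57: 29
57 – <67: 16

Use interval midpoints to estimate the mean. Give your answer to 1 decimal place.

Midpoints: 12, 22, 32, 42, 52, 62
Σfm = 15×12 + 21×22 + 21×32 + 28×42 + 29×52 + 16×62 = 4990
n = Σf = 130
Mean = 4990 / 130 = 38.3846

38.4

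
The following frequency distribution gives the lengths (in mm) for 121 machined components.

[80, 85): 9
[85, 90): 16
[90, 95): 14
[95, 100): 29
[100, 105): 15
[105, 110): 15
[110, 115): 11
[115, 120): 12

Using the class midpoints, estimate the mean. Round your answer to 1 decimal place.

Midpoints: 82.5, 87.5, 92.5, 97.5, 102.5, 107.5, 112.5, 117.5
Σfm = 9×82.5 + 16×87.5 + 14×92.5 + 29×97.5 + 15×102.5 + 15×107.5 + 11×112.5 + 12×117.5 = 12062.5
n = Σf = 121
Mean = 12062.5 / 121 = 99.6901

99.7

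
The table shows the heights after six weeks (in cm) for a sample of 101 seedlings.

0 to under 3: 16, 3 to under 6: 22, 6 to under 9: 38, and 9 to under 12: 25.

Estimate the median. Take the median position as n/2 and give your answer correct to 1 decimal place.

Cumulative frequencies: 16, 38, 76, 101
n = 101; position = n/2 = 50.5.
This falls in the class 6 to under 9: L = 6, F = 38, f = 38, h = 3.
Median ≈ 6 + ((50.5 − 38) / 38) × 3 = 6.9868

7.0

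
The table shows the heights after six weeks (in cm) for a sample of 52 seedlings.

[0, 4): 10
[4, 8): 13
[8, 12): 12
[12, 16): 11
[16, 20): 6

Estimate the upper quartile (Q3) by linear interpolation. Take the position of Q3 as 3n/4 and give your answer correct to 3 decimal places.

13.455

Cumulative frequencies: 10, 23, 35, 46, 52
n = 52; position = 3n/4 = 39.
This falls in the class [12, 16): L = 12, F = 35, f = 11, h = 4.
Upper quartile ≈ 12 + ((39 − 35) / 11) × 4 = 13.4545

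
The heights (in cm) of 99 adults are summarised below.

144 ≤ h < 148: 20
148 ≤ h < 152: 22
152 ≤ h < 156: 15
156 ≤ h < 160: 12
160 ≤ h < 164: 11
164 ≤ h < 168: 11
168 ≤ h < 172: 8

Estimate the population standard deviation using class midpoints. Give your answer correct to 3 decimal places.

7.745

Midpoints: 146, 150, 154, 158, 162, 166, 170
n = 99, Σfm = 15394, mean = 155.4949
Σfm² = 2399628
Σf(m − x̄)² = Σfm² − (Σfm)²/n = 2399628 − 15394²/99 = 5938.7475
Population variance = 5938.7475 / 99 = 59.9873
Standard deviation = √59.9873 = 7.7451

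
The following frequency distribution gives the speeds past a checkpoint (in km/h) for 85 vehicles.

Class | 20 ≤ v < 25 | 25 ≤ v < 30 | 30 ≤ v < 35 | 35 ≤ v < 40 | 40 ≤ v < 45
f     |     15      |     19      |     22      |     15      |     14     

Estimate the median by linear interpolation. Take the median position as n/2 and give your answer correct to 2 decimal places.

31.93

Cumulative frequencies: 15, 34, 56, 71, 85
n = 85; position = n/2 = 42.5.
This falls in the class 30 ≤ v < 35: L = 30, F = 34, f = 22, h = 5.
Median ≈ 30 + ((42.5 − 34) / 22) × 5 = 31.9318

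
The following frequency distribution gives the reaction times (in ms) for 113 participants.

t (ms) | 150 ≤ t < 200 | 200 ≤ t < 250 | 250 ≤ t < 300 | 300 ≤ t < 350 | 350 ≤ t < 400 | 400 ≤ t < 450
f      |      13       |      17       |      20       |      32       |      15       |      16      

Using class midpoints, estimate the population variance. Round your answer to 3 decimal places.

Midpoints: 175, 225, 275, 325, 375, 425
n = 113, Σfm = 34425, mean = 304.6460
Σfm² = 11150625
Σf(m − x̄)² = Σfm² − (Σfm)²/n = 11150625 − 34425²/113 = 663185.8407
Population variance = 663185.8407 / 113 = 5868.9012

5868.901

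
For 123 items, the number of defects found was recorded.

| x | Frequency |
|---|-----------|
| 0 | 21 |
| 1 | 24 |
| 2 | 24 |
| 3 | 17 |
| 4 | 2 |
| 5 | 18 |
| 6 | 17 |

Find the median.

Cumulative frequencies: 21, 45, 69, 86, 88, 106, 123
n = 123, so the median is the value in position (n+1)/2 = 62.
Position 62 falls at value 2.

2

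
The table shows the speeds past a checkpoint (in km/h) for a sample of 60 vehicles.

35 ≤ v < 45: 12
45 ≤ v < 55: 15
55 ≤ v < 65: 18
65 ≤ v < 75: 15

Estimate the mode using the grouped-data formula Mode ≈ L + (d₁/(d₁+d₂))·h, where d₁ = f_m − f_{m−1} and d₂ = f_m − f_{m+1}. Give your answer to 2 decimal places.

Modal class: 55 ≤ v < 65 (highest frequency 18).
d₁ = 18 − 15 = 3, d₂ = 18 − 15 = 3
Mode ≈ 55 + (3/(3+3)) × 10 = 55 + 5.0000 = 60.0000

60.00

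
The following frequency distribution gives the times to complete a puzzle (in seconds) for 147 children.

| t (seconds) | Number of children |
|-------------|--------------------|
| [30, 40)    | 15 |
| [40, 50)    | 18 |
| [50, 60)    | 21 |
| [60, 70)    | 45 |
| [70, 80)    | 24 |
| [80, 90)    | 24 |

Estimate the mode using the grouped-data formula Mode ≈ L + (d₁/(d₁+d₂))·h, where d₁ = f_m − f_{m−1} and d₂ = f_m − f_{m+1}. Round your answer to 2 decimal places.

Modal class: [60, 70) (highest frequency 45).
d₁ = 45 − 21 = 24, d₂ = 45 − 24 = 21
Mode ≈ 60 + (24/(24+21)) × 10 = 60 + 5.3333 = 65.3333

65.33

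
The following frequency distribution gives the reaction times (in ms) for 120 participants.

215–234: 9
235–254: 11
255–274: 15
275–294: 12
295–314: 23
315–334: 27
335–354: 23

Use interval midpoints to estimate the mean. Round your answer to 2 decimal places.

298.17

Midpoints: 224.5, 244.5, 264.5, 284.5, 304.5, 324.5, 344.5
Σfm = 9×224.5 + 11×244.5 + 15×264.5 + 12×284.5 + 23×304.5 + 27×324.5 + 23×344.5 = 35780
n = Σf = 120
Mean = 35780 / 120 = 298.1667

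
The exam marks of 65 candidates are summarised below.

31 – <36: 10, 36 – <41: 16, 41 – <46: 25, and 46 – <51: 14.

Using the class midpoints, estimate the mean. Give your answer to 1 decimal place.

Midpoints: 33.5, 38.5, 43.5, 48.5
Σfm = 10×33.5 + 16×38.5 + 25×43.5 + 14×48.5 = 2717.5
n = Σf = 65
Mean = 2717.5 / 65 = 41.8077

41.8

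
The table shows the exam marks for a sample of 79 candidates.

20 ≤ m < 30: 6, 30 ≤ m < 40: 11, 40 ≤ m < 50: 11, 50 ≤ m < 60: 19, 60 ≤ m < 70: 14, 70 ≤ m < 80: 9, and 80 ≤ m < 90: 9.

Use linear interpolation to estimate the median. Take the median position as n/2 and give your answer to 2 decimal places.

Cumulative frequencies: 6, 17, 28, 47, 61, 70, 79
n = 79; position = n/2 = 39.5.
This falls in the class 50 ≤ m < 60: L = 50, F = 28, f = 19, h = 10.
Median ≈ 50 + ((39.5 − 28) / 19) × 10 = 56.0526

56.05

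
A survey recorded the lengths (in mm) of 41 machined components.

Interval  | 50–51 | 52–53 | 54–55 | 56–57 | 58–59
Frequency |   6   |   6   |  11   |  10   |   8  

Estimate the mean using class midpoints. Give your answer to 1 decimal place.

Midpoints: 50.5, 52.5, 54.5, 56.5, 58.5
Σfm = 6×50.5 + 6×52.5 + 11×54.5 + 10×56.5 + 8×58.5 = 2250.5
n = Σf = 41
Mean = 2250.5 / 41 = 54.8902

54.9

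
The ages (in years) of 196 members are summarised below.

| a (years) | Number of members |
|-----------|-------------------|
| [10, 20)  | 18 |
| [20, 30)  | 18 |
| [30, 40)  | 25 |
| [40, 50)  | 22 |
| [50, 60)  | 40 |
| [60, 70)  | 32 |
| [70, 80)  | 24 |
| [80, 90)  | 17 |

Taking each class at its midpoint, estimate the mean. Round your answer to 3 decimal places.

Midpoints: 15, 25, 35, 45, 55, 65, 75, 85
Σfm = 18×15 + 18×25 + 25×35 + 22×45 + 40×55 + 32×65 + 24×75 + 17×85 = 10110
n = Σf = 196
Mean = 10110 / 196 = 51.5816

51.582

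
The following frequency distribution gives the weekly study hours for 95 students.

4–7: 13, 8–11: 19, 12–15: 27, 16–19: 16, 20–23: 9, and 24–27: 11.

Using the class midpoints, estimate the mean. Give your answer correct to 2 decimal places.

14.43

Midpoints: 5.5, 9.5, 13.5, 17.5, 21.5, 25.5
Σfm = 13×5.5 + 19×9.5 + 27×13.5 + 16×17.5 + 9×21.5 + 11×25.5 = 1370.5
n = Σf = 95
Mean = 1370.5 / 95 = 14.4263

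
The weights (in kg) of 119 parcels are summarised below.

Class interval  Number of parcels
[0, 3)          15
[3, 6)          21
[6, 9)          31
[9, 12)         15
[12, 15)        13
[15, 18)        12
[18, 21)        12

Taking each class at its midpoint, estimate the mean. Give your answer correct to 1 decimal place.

Midpoints: 1.5, 4.5, 7.5, 10.5, 13.5, 16.5, 19.5
Σfm = 15×1.5 + 21×4.5 + 31×7.5 + 15×10.5 + 13×13.5 + 12×16.5 + 12×19.5 = 1114.5
n = Σf = 119
Mean = 1114.5 / 119 = 9.3655

9.4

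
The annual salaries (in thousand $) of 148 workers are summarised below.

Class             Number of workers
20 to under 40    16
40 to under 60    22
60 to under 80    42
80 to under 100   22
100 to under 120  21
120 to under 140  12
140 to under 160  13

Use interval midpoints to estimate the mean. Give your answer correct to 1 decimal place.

83.2

Midpoints: 30, 50, 70, 90, 110, 130, 150
Σfm = 16×30 + 22×50 + 42×70 + 22×90 + 21×110 + 12×130 + 13×150 = 12320
n = Σf = 148
Mean = 12320 / 148 = 83.2432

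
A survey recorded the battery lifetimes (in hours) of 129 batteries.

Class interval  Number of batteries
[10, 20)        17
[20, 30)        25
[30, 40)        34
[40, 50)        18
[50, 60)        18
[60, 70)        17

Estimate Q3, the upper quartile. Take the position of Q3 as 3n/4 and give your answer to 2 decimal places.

51.53

Cumulative frequencies: 17, 42, 76, 94, 112, 129
n = 129; position = 3n/4 = 96.75.
This falls in the class [50, 60): L = 50, F = 94, f = 18, h = 10.
Upper quartile ≈ 50 + ((96.75 − 94) / 18) × 10 = 51.5278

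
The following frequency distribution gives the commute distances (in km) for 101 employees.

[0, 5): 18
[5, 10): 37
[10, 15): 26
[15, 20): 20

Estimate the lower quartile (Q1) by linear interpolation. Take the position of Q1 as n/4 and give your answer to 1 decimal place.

6.0

Cumulative frequencies: 18, 55, 81, 101
n = 101; position = n/4 = 25.25.
This falls in the class [5, 10): L = 5, F = 18, f = 37, h = 5.
Lower quartile ≈ 5 + ((25.25 − 18) / 37) × 5 = 5.9797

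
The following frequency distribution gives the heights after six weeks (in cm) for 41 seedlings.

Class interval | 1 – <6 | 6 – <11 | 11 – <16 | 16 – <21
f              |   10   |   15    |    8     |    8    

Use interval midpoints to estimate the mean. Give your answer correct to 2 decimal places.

10.21

Midpoints: 3.5, 8.5, 13.5, 18.5
Σfm = 10×3.5 + 15×8.5 + 8×13.5 + 8×18.5 = 418.5
n = Σf = 41
Mean = 418.5 / 41 = 10.2073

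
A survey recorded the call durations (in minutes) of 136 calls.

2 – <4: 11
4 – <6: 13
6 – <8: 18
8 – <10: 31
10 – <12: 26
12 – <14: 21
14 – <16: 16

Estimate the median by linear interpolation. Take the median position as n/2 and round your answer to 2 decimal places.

Cumulative frequencies: 11, 24, 42, 73, 99, 120, 136
n = 136; position = n/2 = 68.
This falls in the class 8 – <10: L = 8, F = 42, f = 31, h = 2.
Median ≈ 8 + ((68 − 42) / 31) × 2 = 9.6774

9.68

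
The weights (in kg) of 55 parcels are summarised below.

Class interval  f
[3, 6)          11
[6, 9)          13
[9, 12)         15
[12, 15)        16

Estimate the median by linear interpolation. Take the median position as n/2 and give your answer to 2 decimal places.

Cumulative frequencies: 11, 24, 39, 55
n = 55; position = n/2 = 27.5.
This falls in the class [9, 12): L = 9, F = 24, f = 15, h = 3.
Median ≈ 9 + ((27.5 − 24) / 15) × 3 = 9.7000

9.70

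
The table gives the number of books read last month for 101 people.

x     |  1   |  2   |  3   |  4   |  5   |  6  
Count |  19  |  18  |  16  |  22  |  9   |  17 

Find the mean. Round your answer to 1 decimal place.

3.3

Values: 1, 2, 3, 4, 5, 6
Σfx = 19×1 + 18×2 + 16×3 + 22×4 + 9×5 + 17×6 = 338
n = Σf = 101
Mean = 338 / 101 = 3.3465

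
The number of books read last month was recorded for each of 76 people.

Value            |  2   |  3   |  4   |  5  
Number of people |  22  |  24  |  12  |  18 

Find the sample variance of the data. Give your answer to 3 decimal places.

Values: 2, 3, 4, 5
n = 76, Σfx = 254, mean = 3.3421
Σfx² = 946
Σf(x − x̄)² = Σfx² − (Σfx)²/n = 946 − 254²/76 = 97.1053
Sample variance = 97.1053 / 75 = 1.2947

1.295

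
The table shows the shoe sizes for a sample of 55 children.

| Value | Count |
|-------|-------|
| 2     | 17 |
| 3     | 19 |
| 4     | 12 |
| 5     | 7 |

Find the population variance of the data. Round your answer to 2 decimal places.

1.01

Values: 2, 3, 4, 5
n = 55, Σfx = 174, mean = 3.1636
Σfx² = 606
Σf(x − x̄)² = Σfx² − (Σfx)²/n = 606 − 174²/55 = 55.5273
Population variance = 55.5273 / 55 = 1.0096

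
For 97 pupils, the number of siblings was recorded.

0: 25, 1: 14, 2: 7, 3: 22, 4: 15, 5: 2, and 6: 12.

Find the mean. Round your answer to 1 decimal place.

2.4

Values: 0, 1, 2, 3, 4, 5, 6
Σfx = 25×0 + 14×1 + 7×2 + 22×3 + 15×4 + 2×5 + 12×6 = 236
n = Σf = 97
Mean = 236 / 97 = 2.4330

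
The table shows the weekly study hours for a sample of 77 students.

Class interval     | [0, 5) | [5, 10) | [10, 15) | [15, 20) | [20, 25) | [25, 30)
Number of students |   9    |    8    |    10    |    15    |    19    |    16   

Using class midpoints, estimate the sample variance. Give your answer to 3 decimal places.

67.746

Midpoints: 2.5, 7.5, 12.5, 17.5, 22.5, 27.5
n = 77, Σfm = 1337.5, mean = 17.3701
Σfm² = 28381.25
Σf(m − x̄)² = Σfm² − (Σfm)²/n = 28381.25 − 1337.5²/77 = 5148.7013
Sample variance = 5148.7013 / 76 = 67.7461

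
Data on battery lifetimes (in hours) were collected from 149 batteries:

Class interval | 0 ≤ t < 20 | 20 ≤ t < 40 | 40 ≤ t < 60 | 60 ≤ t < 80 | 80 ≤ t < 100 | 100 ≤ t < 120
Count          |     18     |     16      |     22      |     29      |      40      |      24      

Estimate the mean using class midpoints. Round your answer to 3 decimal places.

Midpoints: 10, 30, 50, 70, 90, 110
Σfm = 18×10 + 16×30 + 22×50 + 29×70 + 40×90 + 24×110 = 10030
n = Σf = 149
Mean = 10030 / 149 = 67.3154

67.315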